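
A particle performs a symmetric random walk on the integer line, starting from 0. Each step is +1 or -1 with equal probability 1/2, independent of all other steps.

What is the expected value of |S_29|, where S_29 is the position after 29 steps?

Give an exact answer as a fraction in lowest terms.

Answer: 145422675/33554432

Derivation:
S_29 takes values m ≡ 1 (mod 2) with |m| ≤ 29; P(S_29=m) = C(29,(29+m)/2)/2^29.
Total paths: 2^29 = 536870912
Distribution: P(S=-29)=1/536870912, P(S=-27)=29/536870912, P(S=-25)=406/536870912, P(S=-23)=3654/536870912, P(S=-21)=23751/536870912, P(S=-19)=118755/536870912, P(S=-17)=475020/536870912, P(S=-15)=1560780/536870912, P(S=-13)=4292145/536870912, P(S=-11)=10015005/536870912, P(S=-9)=20030010/536870912, P(S=-7)=34597290/536870912, P(S=-5)=51895935/536870912, P(S=-3)=67863915/536870912, P(S=-1)=77558760/536870912, P(S=1)=77558760/536870912, P(S=3)=67863915/536870912, P(S=5)=51895935/536870912, P(S=7)=34597290/536870912, P(S=9)=20030010/536870912, P(S=11)=10015005/536870912, P(S=13)=4292145/536870912, P(S=15)=1560780/536870912, P(S=17)=475020/536870912, P(S=19)=118755/536870912, P(S=21)=23751/536870912, P(S=23)=3654/536870912, P(S=25)=406/536870912, P(S=27)=29/536870912, P(S=29)=1/536870912
E[|S_29|] = Σ_m |m|·P(S_29=m) = 2326762800/536870912 = 145422675/33554432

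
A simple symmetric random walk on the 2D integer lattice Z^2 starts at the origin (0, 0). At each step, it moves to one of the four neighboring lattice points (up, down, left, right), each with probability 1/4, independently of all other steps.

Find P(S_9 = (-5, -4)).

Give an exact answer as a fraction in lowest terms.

Answer: 63/131072

Derivation:
Let h be the number of horizontal steps (so 9-h are vertical). To end at (-5,-4) need (h-5)/2 right-steps and ((9-h)-4)/2 up-steps.
Sum over h with 5 ≤ h ≤ 5, h ≡ 1 (mod 2), 9-h ≡ 0 (mod 2):
h=5: C(9,5)·C(5,0)·C(4,0) = 126·1·1 = 126
Total favorable: 126
Total paths: 4^9 = 262144
P = 126/262144 = 63/131072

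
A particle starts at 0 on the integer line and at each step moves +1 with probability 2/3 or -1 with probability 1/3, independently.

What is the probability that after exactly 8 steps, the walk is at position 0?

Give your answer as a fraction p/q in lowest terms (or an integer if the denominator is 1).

Answer: 1120/6561

Derivation:
To be at 0 after 8 steps: need exactly 4 steps of +1 and 4 of -1.
Number of such sequences: C(8,4) = 70
Each has probability (2/3)^4 · (1/3)^4 = 16/6561
P = 70 · 16/6561 = 1120/6561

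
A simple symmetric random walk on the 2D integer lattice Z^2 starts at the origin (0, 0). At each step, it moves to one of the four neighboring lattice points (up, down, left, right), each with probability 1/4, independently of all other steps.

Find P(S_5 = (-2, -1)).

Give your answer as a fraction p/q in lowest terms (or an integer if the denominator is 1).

Answer: 25/512

Derivation:
Let h be the number of horizontal steps (so 5-h are vertical). To end at (-2,-1) need (h-2)/2 right-steps and ((5-h)-1)/2 up-steps.
Sum over h with 2 ≤ h ≤ 4, h ≡ 0 (mod 2), 5-h ≡ 1 (mod 2):
h=2: C(5,2)·C(2,0)·C(3,1) = 10·1·3 = 30
h=4: C(5,4)·C(4,1)·C(1,0) = 5·4·1 = 20
Total favorable: 50
Total paths: 4^5 = 1024
P = 50/1024 = 25/512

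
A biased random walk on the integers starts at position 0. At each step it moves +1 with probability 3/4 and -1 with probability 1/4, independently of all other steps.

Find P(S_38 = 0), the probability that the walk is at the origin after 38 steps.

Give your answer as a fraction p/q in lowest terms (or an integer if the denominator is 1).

To be at 0 after 38 steps: need exactly 19 steps of +1 and 19 of -1.
Number of such sequences: C(38,19) = 35345263800
Each has probability (3/4)^19 · (1/4)^19 = 1162261467/75557863725914323419136
P = 35345263800 · 1162261467/75557863725914323419136 = 5135054769461249325/9444732965739290427392

Answer: 5135054769461249325/9444732965739290427392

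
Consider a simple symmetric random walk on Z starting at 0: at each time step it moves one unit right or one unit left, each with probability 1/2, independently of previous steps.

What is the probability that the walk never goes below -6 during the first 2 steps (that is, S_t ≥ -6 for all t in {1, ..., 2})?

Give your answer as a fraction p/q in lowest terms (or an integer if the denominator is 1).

Let f(t,s) = #length-t paths at position s with S_1..S_t all ≥ -6.
f(t,s) = f(t-1,s-1) + f(t-1,s+1) for s ≥ -6; f(t,s) = 0 for s < -6.
t=0: f(0,0)=1
t=1: f(1,-1)=1 f(1,1)=1
t=2: f(2,-2)=1 f(2,0)=2 f(2,2)=1
Σ_s f(2,s) = 4
P = 4/4 = 1

Answer: 1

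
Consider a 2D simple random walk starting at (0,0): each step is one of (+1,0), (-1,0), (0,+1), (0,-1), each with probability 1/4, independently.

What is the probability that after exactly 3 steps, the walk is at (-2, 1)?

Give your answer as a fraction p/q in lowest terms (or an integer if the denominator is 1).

Let h be the number of horizontal steps (so 3-h are vertical). To end at (-2,1) need (h-2)/2 right-steps and ((3-h)+1)/2 up-steps.
Sum over h with 2 ≤ h ≤ 2, h ≡ 0 (mod 2), 3-h ≡ 1 (mod 2):
h=2: C(3,2)·C(2,0)·C(1,1) = 3·1·1 = 3
Total favorable: 3
Total paths: 4^3 = 64
P = 3/64 = 3/64

Answer: 3/64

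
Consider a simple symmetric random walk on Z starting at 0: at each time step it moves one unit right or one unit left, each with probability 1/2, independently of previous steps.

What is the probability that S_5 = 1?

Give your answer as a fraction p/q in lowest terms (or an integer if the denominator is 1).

To reach position 1 after 5 steps: need 3 steps of +1 and 2 of -1.
Favorable paths: C(5,3) = 10
Total paths: 2^5 = 32
P = 10/32 = 5/16

Answer: 5/16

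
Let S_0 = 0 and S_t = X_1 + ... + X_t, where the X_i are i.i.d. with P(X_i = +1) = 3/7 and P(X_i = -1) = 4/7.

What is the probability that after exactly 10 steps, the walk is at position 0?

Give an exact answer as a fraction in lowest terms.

To be at 0 after 10 steps: need exactly 5 steps of +1 and 5 of -1.
Number of such sequences: C(10,5) = 252
Each has probability (3/7)^5 · (4/7)^5 = 248832/282475249
P = 252 · 248832/282475249 = 8957952/40353607

Answer: 8957952/40353607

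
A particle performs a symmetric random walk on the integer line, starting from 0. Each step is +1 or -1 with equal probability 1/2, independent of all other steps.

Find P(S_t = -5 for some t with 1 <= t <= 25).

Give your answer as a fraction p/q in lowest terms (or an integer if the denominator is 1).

Count via complement. Let g(t,s) = #length-t paths at position s with S_1..S_t all ≠ -5.
g(t,s) = g(t-1,s-1) + g(t-1,s+1) for s ≠ -5; g(t,-5) = 0.
t=0: g(0,0)=1
t=1: g(1,-1)=1 g(1,1)=1
t=2: g(2,-2)=1 g(2,0)=2 g(2,2)=1
t=3: g(3,-3)=1 g(3,-1)=3 g(3,1)=3 g(3,3)=1
t=4: g(4,-4)=1 g(4,-2)=4 g(4,0)=6 g(4,2)=4 g(4,4)=1
t=5: g(5,-3)=5 g(5,-1)=10 g(5,1)=10 g(5,3)=5 g(5,5)=1
t=6: g(6,-4)=5 g(6,-2)=15 g(6,0)=20 g(6,2)=15 g(6,4)=6 g(6,6)=1
t=7: g(7,-3)=20 g(7,-1)=35 g(7,1)=35 g(7,3)=21 g(7,5)=7 g(7,7)=1
t=8: g(8,-4)=20 g(8,-2)=55 g(8,0)=70 g(8,2)=56 g(8,4)=28 g(8,6)=8 g(8,8)=1
t=9: g(9,-3)=75 g(9,-1)=125 g(9,1)=126 g(9,3)=84 g(9,5)=36 g(9,7)=9 g(9,9)=1
t=10: g(10,-4)=75 g(10,-2)=200 g(10,0)=251 g(10,2)=210 g(10,4)=120 g(10,6)=45 g(10,8)=10 g(10,10)=1
t=11: g(11,-3)=275 g(11,-1)=451 g(11,1)=461 g(11,3)=330 g(11,5)=165 g(11,7)=55 g(11,9)=11 g(11,11)=1
t=12: g(12,-4)=275 g(12,-2)=726 g(12,0)=912 g(12,2)=791 g(12,4)=495 g(12,6)=220 g(12,8)=66 g(12,10)=12 g(12,12)=1
t=13: g(13,-3)=1001 g(13,-1)=1638 g(13,1)=1703 g(13,3)=1286 g(13,5)=715 g(13,7)=286 g(13,9)=78 g(13,11)=13 g(13,13)=1
t=14: g(14,-4)=1001 g(14,-2)=2639 g(14,0)=3341 g(14,2)=2989 g(14,4)=2001 g(14,6)=1001 g(14,8)=364 g(14,10)=91 g(14,12)=14 g(14,14)=1
t=15: g(15,-3)=3640 g(15,-1)=5980 g(15,1)=6330 g(15,3)=4990 g(15,5)=3002 g(15,7)=1365 g(15,9)=455 g(15,11)=105 g(15,13)=15 g(15,15)=1
t=16: g(16,-4)=3640 g(16,-2)=9620 g(16,0)=12310 g(16,2)=11320 g(16,4)=7992 g(16,6)=4367 g(16,8)=1820 g(16,10)=560 g(16,12)=120 g(16,14)=16 g(16,16)=1
t=17: g(17,-3)=13260 g(17,-1)=21930 g(17,1)=23630 g(17,3)=19312 g(17,5)=12359 g(17,7)=6187 g(17,9)=2380 g(17,11)=680 g(17,13)=136 g(17,15)=17 g(17,17)=1
t=18: g(18,-4)=13260 g(18,-2)=35190 g(18,0)=45560 g(18,2)=42942 g(18,4)=31671 g(18,6)=18546 g(18,8)=8567 g(18,10)=3060 g(18,12)=816 g(18,14)=153 g(18,16)=18 g(18,18)=1
t=19: g(19,-3)=48450 g(19,-1)=80750 g(19,1)=88502 g(19,3)=74613 g(19,5)=50217 g(19,7)=27113 g(19,9)=11627 g(19,11)=3876 g(19,13)=969 g(19,15)=171 g(19,17)=19 g(19,19)=1
t=20: g(20,-4)=48450 g(20,-2)=129200 g(20,0)=169252 g(20,2)=163115 g(20,4)=124830 g(20,6)=77330 g(20,8)=38740 g(20,10)=15503 g(20,12)=4845 g(20,14)=1140 g(20,16)=190 g(20,18)=20 g(20,20)=1
t=21: g(21,-3)=177650 g(21,-1)=298452 g(21,1)=332367 g(21,3)=287945 g(21,5)=202160 g(21,7)=116070 g(21,9)=54243 g(21,11)=20348 g(21,13)=5985 g(21,15)=1330 g(21,17)=210 g(21,19)=21 g(21,21)=1
t=22: g(22,-4)=177650 g(22,-2)=476102 g(22,0)=630819 g(22,2)=620312 g(22,4)=490105 g(22,6)=318230 g(22,8)=170313 g(22,10)=74591 g(22,12)=26333 g(22,14)=7315 g(22,16)=1540 g(22,18)=231 g(22,20)=22 g(22,22)=1
t=23: g(23,-3)=653752 g(23,-1)=1106921 g(23,1)=1251131 g(23,3)=1110417 g(23,5)=808335 g(23,7)=488543 g(23,9)=244904 g(23,11)=100924 g(23,13)=33648 g(23,15)=8855 g(23,17)=1771 g(23,19)=253 g(23,21)=23 g(23,23)=1
t=24: g(24,-4)=653752 g(24,-2)=1760673 g(24,0)=2358052 g(24,2)=2361548 g(24,4)=1918752 g(24,6)=1296878 g(24,8)=733447 g(24,10)=345828 g(24,12)=134572 g(24,14)=42503 g(24,16)=10626 g(24,18)=2024 g(24,20)=276 g(24,22)=24 g(24,24)=1
t=25: g(25,-3)=2414425 g(25,-1)=4118725 g(25,1)=4719600 g(25,3)=4280300 g(25,5)=3215630 g(25,7)=2030325 g(25,9)=1079275 g(25,11)=480400 g(25,13)=177075 g(25,15)=53129 g(25,17)=12650 g(25,19)=2300 g(25,21)=300 g(25,23)=25 g(25,25)=1
Paths never hitting -5: Σ_s g(25,s) = 22584160
Paths hitting -5: 2^25 - 22584160 = 10970272
P = 10970272/33554432 = 342821/1048576

Answer: 342821/1048576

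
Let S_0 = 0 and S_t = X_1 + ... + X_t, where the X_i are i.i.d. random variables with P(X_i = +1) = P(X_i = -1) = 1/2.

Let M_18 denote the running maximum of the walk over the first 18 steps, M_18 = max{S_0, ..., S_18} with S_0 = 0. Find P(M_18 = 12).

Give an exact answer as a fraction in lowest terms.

Answer: 51/16384

Derivation:
Let M_18 = max(S_0,...,S_18). Use the reflection principle: for j ≥ 1, #{paths with M_18 ≥ j} = #{S_18 ≥ j} + #{S_18 ≥ j+1}.
By reflection, #{M_18 ≥ 12} = #{S_18 ≥ 12} + #{S_18 ≥ 13} = 988 + 172 = 1160.
#{M_18 ≥ 13} = #{S_18 ≥ 13} + #{S_18 ≥ 14} = 172 + 172 = 344.
#{M_18 = 12} = 1160 - 344 = 816.
P(M_18 = 12) = 816/262144 = 51/16384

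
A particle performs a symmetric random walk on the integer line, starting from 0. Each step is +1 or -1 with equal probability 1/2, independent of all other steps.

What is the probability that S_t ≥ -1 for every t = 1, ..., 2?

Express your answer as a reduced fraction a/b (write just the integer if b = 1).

Let f(t,s) = #length-t paths at position s with S_1..S_t all ≥ -1.
f(t,s) = f(t-1,s-1) + f(t-1,s+1) for s ≥ -1; f(t,s) = 0 for s < -1.
t=0: f(0,0)=1
t=1: f(1,-1)=1 f(1,1)=1
t=2: f(2,0)=2 f(2,2)=1
Σ_s f(2,s) = 3
P = 3/4 = 3/4

Answer: 3/4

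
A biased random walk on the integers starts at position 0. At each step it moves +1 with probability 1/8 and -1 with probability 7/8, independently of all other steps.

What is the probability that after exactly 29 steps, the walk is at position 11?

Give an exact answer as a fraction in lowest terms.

Answer: 404141575873035/154742504910672534362390528

Derivation:
To reach position 11 after 29 steps: need 20 steps of +1 and 9 steps of -1.
Number of such sequences: C(29,20) = 10015005
Each has probability (1/8)^20 · (7/8)^9 = 40353607/154742504910672534362390528
P = 10015005 · 40353607/154742504910672534362390528 = 404141575873035/154742504910672534362390528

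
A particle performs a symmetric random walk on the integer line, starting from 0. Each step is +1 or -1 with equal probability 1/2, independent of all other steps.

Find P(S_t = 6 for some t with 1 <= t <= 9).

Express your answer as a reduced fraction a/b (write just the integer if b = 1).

Count via complement. Let g(t,s) = #length-t paths at position s with S_1..S_t all ≠ 6.
g(t,s) = g(t-1,s-1) + g(t-1,s+1) for s ≠ 6; g(t,6) = 0.
t=0: g(0,0)=1
t=1: g(1,-1)=1 g(1,1)=1
t=2: g(2,-2)=1 g(2,0)=2 g(2,2)=1
t=3: g(3,-3)=1 g(3,-1)=3 g(3,1)=3 g(3,3)=1
t=4: g(4,-4)=1 g(4,-2)=4 g(4,0)=6 g(4,2)=4 g(4,4)=1
t=5: g(5,-5)=1 g(5,-3)=5 g(5,-1)=10 g(5,1)=10 g(5,3)=5 g(5,5)=1
t=6: g(6,-6)=1 g(6,-4)=6 g(6,-2)=15 g(6,0)=20 g(6,2)=15 g(6,4)=6
t=7: g(7,-7)=1 g(7,-5)=7 g(7,-3)=21 g(7,-1)=35 g(7,1)=35 g(7,3)=21 g(7,5)=6
t=8: g(8,-8)=1 g(8,-6)=8 g(8,-4)=28 g(8,-2)=56 g(8,0)=70 g(8,2)=56 g(8,4)=27
t=9: g(9,-9)=1 g(9,-7)=9 g(9,-5)=36 g(9,-3)=84 g(9,-1)=126 g(9,1)=126 g(9,3)=83 g(9,5)=27
Paths never hitting 6: Σ_s g(9,s) = 492
Paths hitting 6: 2^9 - 492 = 20
P = 20/512 = 5/128

Answer: 5/128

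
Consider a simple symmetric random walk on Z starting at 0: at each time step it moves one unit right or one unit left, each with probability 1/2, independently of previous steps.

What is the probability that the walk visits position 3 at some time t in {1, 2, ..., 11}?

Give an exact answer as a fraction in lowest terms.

Count via complement. Let g(t,s) = #length-t paths at position s with S_1..S_t all ≠ 3.
g(t,s) = g(t-1,s-1) + g(t-1,s+1) for s ≠ 3; g(t,3) = 0.
t=0: g(0,0)=1
t=1: g(1,-1)=1 g(1,1)=1
t=2: g(2,-2)=1 g(2,0)=2 g(2,2)=1
t=3: g(3,-3)=1 g(3,-1)=3 g(3,1)=3
t=4: g(4,-4)=1 g(4,-2)=4 g(4,0)=6 g(4,2)=3
t=5: g(5,-5)=1 g(5,-3)=5 g(5,-1)=10 g(5,1)=9
t=6: g(6,-6)=1 g(6,-4)=6 g(6,-2)=15 g(6,0)=19 g(6,2)=9
t=7: g(7,-7)=1 g(7,-5)=7 g(7,-3)=21 g(7,-1)=34 g(7,1)=28
t=8: g(8,-8)=1 g(8,-6)=8 g(8,-4)=28 g(8,-2)=55 g(8,0)=62 g(8,2)=28
t=9: g(9,-9)=1 g(9,-7)=9 g(9,-5)=36 g(9,-3)=83 g(9,-1)=117 g(9,1)=90
t=10: g(10,-10)=1 g(10,-8)=10 g(10,-6)=45 g(10,-4)=119 g(10,-2)=200 g(10,0)=207 g(10,2)=90
t=11: g(11,-11)=1 g(11,-9)=11 g(11,-7)=55 g(11,-5)=164 g(11,-3)=319 g(11,-1)=407 g(11,1)=297
Paths never hitting 3: Σ_s g(11,s) = 1254
Paths hitting 3: 2^11 - 1254 = 794
P = 794/2048 = 397/1024

Answer: 397/1024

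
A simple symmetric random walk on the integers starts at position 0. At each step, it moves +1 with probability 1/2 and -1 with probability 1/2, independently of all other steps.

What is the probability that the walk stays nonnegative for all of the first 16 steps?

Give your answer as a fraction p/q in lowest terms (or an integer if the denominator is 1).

Answer: 6435/32768

Derivation:
Let f(t,s) = #length-t paths at position s with S_1..S_t all ≥ 0.
f(t,s) = f(t-1,s-1) + f(t-1,s+1) for s ≥ 0; f(t,s) = 0 for s < 0.
t=0: f(0,0)=1
t=1: f(1,1)=1
t=2: f(2,0)=1 f(2,2)=1
t=3: f(3,1)=2 f(3,3)=1
t=4: f(4,0)=2 f(4,2)=3 f(4,4)=1
t=5: f(5,1)=5 f(5,3)=4 f(5,5)=1
t=6: f(6,0)=5 f(6,2)=9 f(6,4)=5 f(6,6)=1
t=7: f(7,1)=14 f(7,3)=14 f(7,5)=6 f(7,7)=1
t=8: f(8,0)=14 f(8,2)=28 f(8,4)=20 f(8,6)=7 f(8,8)=1
t=9: f(9,1)=42 f(9,3)=48 f(9,5)=27 f(9,7)=8 f(9,9)=1
t=10: f(10,0)=42 f(10,2)=90 f(10,4)=75 f(10,6)=35 f(10,8)=9 f(10,10)=1
t=11: f(11,1)=132 f(11,3)=165 f(11,5)=110 f(11,7)=44 f(11,9)=10 f(11,11)=1
t=12: f(12,0)=132 f(12,2)=297 f(12,4)=275 f(12,6)=154 f(12,8)=54 f(12,10)=11 f(12,12)=1
t=13: f(13,1)=429 f(13,3)=572 f(13,5)=429 f(13,7)=208 f(13,9)=65 f(13,11)=12 f(13,13)=1
t=14: f(14,0)=429 f(14,2)=1001 f(14,4)=1001 f(14,6)=637 f(14,8)=273 f(14,10)=77 f(14,12)=13 f(14,14)=1
t=15: f(15,1)=1430 f(15,3)=2002 f(15,5)=1638 f(15,7)=910 f(15,9)=350 f(15,11)=90 f(15,13)=14 f(15,15)=1
t=16: f(16,0)=1430 f(16,2)=3432 f(16,4)=3640 f(16,6)=2548 f(16,8)=1260 f(16,10)=440 f(16,12)=104 f(16,14)=15 f(16,16)=1
Σ_s f(16,s) = 12870
P = 12870/65536 = 6435/32768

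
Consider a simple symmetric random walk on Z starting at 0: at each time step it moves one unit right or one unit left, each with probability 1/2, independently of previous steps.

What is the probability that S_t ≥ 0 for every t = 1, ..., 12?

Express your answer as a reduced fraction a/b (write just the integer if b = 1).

Let f(t,s) = #length-t paths at position s with S_1..S_t all ≥ 0.
f(t,s) = f(t-1,s-1) + f(t-1,s+1) for s ≥ 0; f(t,s) = 0 for s < 0.
t=0: f(0,0)=1
t=1: f(1,1)=1
t=2: f(2,0)=1 f(2,2)=1
t=3: f(3,1)=2 f(3,3)=1
t=4: f(4,0)=2 f(4,2)=3 f(4,4)=1
t=5: f(5,1)=5 f(5,3)=4 f(5,5)=1
t=6: f(6,0)=5 f(6,2)=9 f(6,4)=5 f(6,6)=1
t=7: f(7,1)=14 f(7,3)=14 f(7,5)=6 f(7,7)=1
t=8: f(8,0)=14 f(8,2)=28 f(8,4)=20 f(8,6)=7 f(8,8)=1
t=9: f(9,1)=42 f(9,3)=48 f(9,5)=27 f(9,7)=8 f(9,9)=1
t=10: f(10,0)=42 f(10,2)=90 f(10,4)=75 f(10,6)=35 f(10,8)=9 f(10,10)=1
t=11: f(11,1)=132 f(11,3)=165 f(11,5)=110 f(11,7)=44 f(11,9)=10 f(11,11)=1
t=12: f(12,0)=132 f(12,2)=297 f(12,4)=275 f(12,6)=154 f(12,8)=54 f(12,10)=11 f(12,12)=1
Σ_s f(12,s) = 924
P = 924/4096 = 231/1024

Answer: 231/1024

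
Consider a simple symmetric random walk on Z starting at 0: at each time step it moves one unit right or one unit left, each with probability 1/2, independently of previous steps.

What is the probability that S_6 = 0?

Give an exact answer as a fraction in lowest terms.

Answer: 5/16

Derivation:
To return to 0 after 6 steps: need exactly 3 steps of +1 and 3 of -1.
Favorable paths: C(6,3) = 20
Total paths: 2^6 = 64
P = 20/64 = 5/16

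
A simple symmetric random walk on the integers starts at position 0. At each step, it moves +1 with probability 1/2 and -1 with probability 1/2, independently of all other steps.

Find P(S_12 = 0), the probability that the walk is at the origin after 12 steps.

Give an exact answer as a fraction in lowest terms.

To return to 0 after 12 steps: need exactly 6 steps of +1 and 6 of -1.
Favorable paths: C(12,6) = 924
Total paths: 2^12 = 4096
P = 924/4096 = 231/1024

Answer: 231/1024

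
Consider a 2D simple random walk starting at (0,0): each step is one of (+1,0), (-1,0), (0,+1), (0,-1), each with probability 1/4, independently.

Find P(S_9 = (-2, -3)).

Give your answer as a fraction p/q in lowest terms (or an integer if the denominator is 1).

Let h be the number of horizontal steps (so 9-h are vertical). To end at (-2,-3) need (h-2)/2 right-steps and ((9-h)-3)/2 up-steps.
Sum over h with 2 ≤ h ≤ 6, h ≡ 0 (mod 2), 9-h ≡ 1 (mod 2):
h=2: C(9,2)·C(2,0)·C(7,2) = 36·1·21 = 756
h=4: C(9,4)·C(4,1)·C(5,1) = 126·4·5 = 2520
h=6: C(9,6)·C(6,2)·C(3,0) = 84·15·1 = 1260
Total favorable: 4536
Total paths: 4^9 = 262144
P = 4536/262144 = 567/32768

Answer: 567/32768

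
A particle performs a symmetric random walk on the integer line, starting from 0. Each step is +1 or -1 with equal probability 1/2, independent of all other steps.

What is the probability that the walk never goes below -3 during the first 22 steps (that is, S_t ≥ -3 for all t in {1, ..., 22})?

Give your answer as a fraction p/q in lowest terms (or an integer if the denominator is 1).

Answer: 156009/262144

Derivation:
Let f(t,s) = #length-t paths at position s with S_1..S_t all ≥ -3.
f(t,s) = f(t-1,s-1) + f(t-1,s+1) for s ≥ -3; f(t,s) = 0 for s < -3.
t=0: f(0,0)=1
t=1: f(1,-1)=1 f(1,1)=1
t=2: f(2,-2)=1 f(2,0)=2 f(2,2)=1
t=3: f(3,-3)=1 f(3,-1)=3 f(3,1)=3 f(3,3)=1
t=4: f(4,-2)=4 f(4,0)=6 f(4,2)=4 f(4,4)=1
t=5: f(5,-3)=4 f(5,-1)=10 f(5,1)=10 f(5,3)=5 f(5,5)=1
t=6: f(6,-2)=14 f(6,0)=20 f(6,2)=15 f(6,4)=6 f(6,6)=1
t=7: f(7,-3)=14 f(7,-1)=34 f(7,1)=35 f(7,3)=21 f(7,5)=7 f(7,7)=1
t=8: f(8,-2)=48 f(8,0)=69 f(8,2)=56 f(8,4)=28 f(8,6)=8 f(8,8)=1
t=9: f(9,-3)=48 f(9,-1)=117 f(9,1)=125 f(9,3)=84 f(9,5)=36 f(9,7)=9 f(9,9)=1
t=10: f(10,-2)=165 f(10,0)=242 f(10,2)=209 f(10,4)=120 f(10,6)=45 f(10,8)=10 f(10,10)=1
t=11: f(11,-3)=165 f(11,-1)=407 f(11,1)=451 f(11,3)=329 f(11,5)=165 f(11,7)=55 f(11,9)=11 f(11,11)=1
t=12: f(12,-2)=572 f(12,0)=858 f(12,2)=780 f(12,4)=494 f(12,6)=220 f(12,8)=66 f(12,10)=12 f(12,12)=1
t=13: f(13,-3)=572 f(13,-1)=1430 f(13,1)=1638 f(13,3)=1274 f(13,5)=714 f(13,7)=286 f(13,9)=78 f(13,11)=13 f(13,13)=1
t=14: f(14,-2)=2002 f(14,0)=3068 f(14,2)=2912 f(14,4)=1988 f(14,6)=1000 f(14,8)=364 f(14,10)=91 f(14,12)=14 f(14,14)=1
t=15: f(15,-3)=2002 f(15,-1)=5070 f(15,1)=5980 f(15,3)=4900 f(15,5)=2988 f(15,7)=1364 f(15,9)=455 f(15,11)=105 f(15,13)=15 f(15,15)=1
t=16: f(16,-2)=7072 f(16,0)=11050 f(16,2)=10880 f(16,4)=7888 f(16,6)=4352 f(16,8)=1819 f(16,10)=560 f(16,12)=120 f(16,14)=16 f(16,16)=1
t=17: f(17,-3)=7072 f(17,-1)=18122 f(17,1)=21930 f(17,3)=18768 f(17,5)=12240 f(17,7)=6171 f(17,9)=2379 f(17,11)=680 f(17,13)=136 f(17,15)=17 f(17,17)=1
t=18: f(18,-2)=25194 f(18,0)=40052 f(18,2)=40698 f(18,4)=31008 f(18,6)=18411 f(18,8)=8550 f(18,10)=3059 f(18,12)=816 f(18,14)=153 f(18,16)=18 f(18,18)=1
t=19: f(19,-3)=25194 f(19,-1)=65246 f(19,1)=80750 f(19,3)=71706 f(19,5)=49419 f(19,7)=26961 f(19,9)=11609 f(19,11)=3875 f(19,13)=969 f(19,15)=171 f(19,17)=19 f(19,19)=1
t=20: f(20,-2)=90440 f(20,0)=145996 f(20,2)=152456 f(20,4)=121125 f(20,6)=76380 f(20,8)=38570 f(20,10)=15484 f(20,12)=4844 f(20,14)=1140 f(20,16)=190 f(20,18)=20 f(20,20)=1
t=21: f(21,-3)=90440 f(21,-1)=236436 f(21,1)=298452 f(21,3)=273581 f(21,5)=197505 f(21,7)=114950 f(21,9)=54054 f(21,11)=20328 f(21,13)=5984 f(21,15)=1330 f(21,17)=210 f(21,19)=21 f(21,21)=1
t=22: f(22,-2)=326876 f(22,0)=534888 f(22,2)=572033 f(22,4)=471086 f(22,6)=312455 f(22,8)=169004 f(22,10)=74382 f(22,12)=26312 f(22,14)=7314 f(22,16)=1540 f(22,18)=231 f(22,20)=22 f(22,22)=1
Σ_s f(22,s) = 2496144
P = 2496144/4194304 = 156009/262144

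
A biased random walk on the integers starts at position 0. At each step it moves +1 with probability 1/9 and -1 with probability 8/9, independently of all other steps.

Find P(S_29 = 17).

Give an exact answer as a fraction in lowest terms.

To reach position 17 after 29 steps: need 23 steps of +1 and 6 steps of -1.
Number of such sequences: C(29,23) = 475020
Each has probability (1/9)^23 · (8/9)^6 = 262144/4710128697246244834921603689
P = 475020 · 262144/4710128697246244834921603689 = 13835960320/523347633027360537213511521

Answer: 13835960320/523347633027360537213511521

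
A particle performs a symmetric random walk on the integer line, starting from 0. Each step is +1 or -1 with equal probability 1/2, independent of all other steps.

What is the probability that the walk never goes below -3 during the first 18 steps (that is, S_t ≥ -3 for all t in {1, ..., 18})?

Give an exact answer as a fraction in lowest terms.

Answer: 20995/32768

Derivation:
Let f(t,s) = #length-t paths at position s with S_1..S_t all ≥ -3.
f(t,s) = f(t-1,s-1) + f(t-1,s+1) for s ≥ -3; f(t,s) = 0 for s < -3.
t=0: f(0,0)=1
t=1: f(1,-1)=1 f(1,1)=1
t=2: f(2,-2)=1 f(2,0)=2 f(2,2)=1
t=3: f(3,-3)=1 f(3,-1)=3 f(3,1)=3 f(3,3)=1
t=4: f(4,-2)=4 f(4,0)=6 f(4,2)=4 f(4,4)=1
t=5: f(5,-3)=4 f(5,-1)=10 f(5,1)=10 f(5,3)=5 f(5,5)=1
t=6: f(6,-2)=14 f(6,0)=20 f(6,2)=15 f(6,4)=6 f(6,6)=1
t=7: f(7,-3)=14 f(7,-1)=34 f(7,1)=35 f(7,3)=21 f(7,5)=7 f(7,7)=1
t=8: f(8,-2)=48 f(8,0)=69 f(8,2)=56 f(8,4)=28 f(8,6)=8 f(8,8)=1
t=9: f(9,-3)=48 f(9,-1)=117 f(9,1)=125 f(9,3)=84 f(9,5)=36 f(9,7)=9 f(9,9)=1
t=10: f(10,-2)=165 f(10,0)=242 f(10,2)=209 f(10,4)=120 f(10,6)=45 f(10,8)=10 f(10,10)=1
t=11: f(11,-3)=165 f(11,-1)=407 f(11,1)=451 f(11,3)=329 f(11,5)=165 f(11,7)=55 f(11,9)=11 f(11,11)=1
t=12: f(12,-2)=572 f(12,0)=858 f(12,2)=780 f(12,4)=494 f(12,6)=220 f(12,8)=66 f(12,10)=12 f(12,12)=1
t=13: f(13,-3)=572 f(13,-1)=1430 f(13,1)=1638 f(13,3)=1274 f(13,5)=714 f(13,7)=286 f(13,9)=78 f(13,11)=13 f(13,13)=1
t=14: f(14,-2)=2002 f(14,0)=3068 f(14,2)=2912 f(14,4)=1988 f(14,6)=1000 f(14,8)=364 f(14,10)=91 f(14,12)=14 f(14,14)=1
t=15: f(15,-3)=2002 f(15,-1)=5070 f(15,1)=5980 f(15,3)=4900 f(15,5)=2988 f(15,7)=1364 f(15,9)=455 f(15,11)=105 f(15,13)=15 f(15,15)=1
t=16: f(16,-2)=7072 f(16,0)=11050 f(16,2)=10880 f(16,4)=7888 f(16,6)=4352 f(16,8)=1819 f(16,10)=560 f(16,12)=120 f(16,14)=16 f(16,16)=1
t=17: f(17,-3)=7072 f(17,-1)=18122 f(17,1)=21930 f(17,3)=18768 f(17,5)=12240 f(17,7)=6171 f(17,9)=2379 f(17,11)=680 f(17,13)=136 f(17,15)=17 f(17,17)=1
t=18: f(18,-2)=25194 f(18,0)=40052 f(18,2)=40698 f(18,4)=31008 f(18,6)=18411 f(18,8)=8550 f(18,10)=3059 f(18,12)=816 f(18,14)=153 f(18,16)=18 f(18,18)=1
Σ_s f(18,s) = 167960
P = 167960/262144 = 20995/32768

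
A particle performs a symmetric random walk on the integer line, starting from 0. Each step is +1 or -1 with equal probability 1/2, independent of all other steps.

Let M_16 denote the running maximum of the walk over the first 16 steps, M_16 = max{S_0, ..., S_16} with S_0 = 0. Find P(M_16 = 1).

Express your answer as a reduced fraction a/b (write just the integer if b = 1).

Let M_16 = max(S_0,...,S_16). Use the reflection principle: for j ≥ 1, #{paths with M_16 ≥ j} = #{S_16 ≥ j} + #{S_16 ≥ j+1}.
By reflection, #{M_16 ≥ 1} = #{S_16 ≥ 1} + #{S_16 ≥ 2} = 26333 + 26333 = 52666.
#{M_16 ≥ 2} = #{S_16 ≥ 2} + #{S_16 ≥ 3} = 26333 + 14893 = 41226.
#{M_16 = 1} = 52666 - 41226 = 11440.
P(M_16 = 1) = 11440/65536 = 715/4096

Answer: 715/4096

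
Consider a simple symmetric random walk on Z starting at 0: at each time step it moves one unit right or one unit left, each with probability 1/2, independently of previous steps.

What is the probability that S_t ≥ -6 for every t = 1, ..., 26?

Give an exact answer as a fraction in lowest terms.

Answer: 27895895/33554432

Derivation:
Let f(t,s) = #length-t paths at position s with S_1..S_t all ≥ -6.
f(t,s) = f(t-1,s-1) + f(t-1,s+1) for s ≥ -6; f(t,s) = 0 for s < -6.
t=0: f(0,0)=1
t=1: f(1,-1)=1 f(1,1)=1
t=2: f(2,-2)=1 f(2,0)=2 f(2,2)=1
t=3: f(3,-3)=1 f(3,-1)=3 f(3,1)=3 f(3,3)=1
t=4: f(4,-4)=1 f(4,-2)=4 f(4,0)=6 f(4,2)=4 f(4,4)=1
t=5: f(5,-5)=1 f(5,-3)=5 f(5,-1)=10 f(5,1)=10 f(5,3)=5 f(5,5)=1
t=6: f(6,-6)=1 f(6,-4)=6 f(6,-2)=15 f(6,0)=20 f(6,2)=15 f(6,4)=6 f(6,6)=1
t=7: f(7,-5)=7 f(7,-3)=21 f(7,-1)=35 f(7,1)=35 f(7,3)=21 f(7,5)=7 f(7,7)=1
t=8: f(8,-6)=7 f(8,-4)=28 f(8,-2)=56 f(8,0)=70 f(8,2)=56 f(8,4)=28 f(8,6)=8 f(8,8)=1
t=9: f(9,-5)=35 f(9,-3)=84 f(9,-1)=126 f(9,1)=126 f(9,3)=84 f(9,5)=36 f(9,7)=9 f(9,9)=1
t=10: f(10,-6)=35 f(10,-4)=119 f(10,-2)=210 f(10,0)=252 f(10,2)=210 f(10,4)=120 f(10,6)=45 f(10,8)=10 f(10,10)=1
t=11: f(11,-5)=154 f(11,-3)=329 f(11,-1)=462 f(11,1)=462 f(11,3)=330 f(11,5)=165 f(11,7)=55 f(11,9)=11 f(11,11)=1
t=12: f(12,-6)=154 f(12,-4)=483 f(12,-2)=791 f(12,0)=924 f(12,2)=792 f(12,4)=495 f(12,6)=220 f(12,8)=66 f(12,10)=12 f(12,12)=1
t=13: f(13,-5)=637 f(13,-3)=1274 f(13,-1)=1715 f(13,1)=1716 f(13,3)=1287 f(13,5)=715 f(13,7)=286 f(13,9)=78 f(13,11)=13 f(13,13)=1
t=14: f(14,-6)=637 f(14,-4)=1911 f(14,-2)=2989 f(14,0)=3431 f(14,2)=3003 f(14,4)=2002 f(14,6)=1001 f(14,8)=364 f(14,10)=91 f(14,12)=14 f(14,14)=1
t=15: f(15,-5)=2548 f(15,-3)=4900 f(15,-1)=6420 f(15,1)=6434 f(15,3)=5005 f(15,5)=3003 f(15,7)=1365 f(15,9)=455 f(15,11)=105 f(15,13)=15 f(15,15)=1
t=16: f(16,-6)=2548 f(16,-4)=7448 f(16,-2)=11320 f(16,0)=12854 f(16,2)=11439 f(16,4)=8008 f(16,6)=4368 f(16,8)=1820 f(16,10)=560 f(16,12)=120 f(16,14)=16 f(16,16)=1
t=17: f(17,-5)=9996 f(17,-3)=18768 f(17,-1)=24174 f(17,1)=24293 f(17,3)=19447 f(17,5)=12376 f(17,7)=6188 f(17,9)=2380 f(17,11)=680 f(17,13)=136 f(17,15)=17 f(17,17)=1
t=18: f(18,-6)=9996 f(18,-4)=28764 f(18,-2)=42942 f(18,0)=48467 f(18,2)=43740 f(18,4)=31823 f(18,6)=18564 f(18,8)=8568 f(18,10)=3060 f(18,12)=816 f(18,14)=153 f(18,16)=18 f(18,18)=1
t=19: f(19,-5)=38760 f(19,-3)=71706 f(19,-1)=91409 f(19,1)=92207 f(19,3)=75563 f(19,5)=50387 f(19,7)=27132 f(19,9)=11628 f(19,11)=3876 f(19,13)=969 f(19,15)=171 f(19,17)=19 f(19,19)=1
t=20: f(20,-6)=38760 f(20,-4)=110466 f(20,-2)=163115 f(20,0)=183616 f(20,2)=167770 f(20,4)=125950 f(20,6)=77519 f(20,8)=38760 f(20,10)=15504 f(20,12)=4845 f(20,14)=1140 f(20,16)=190 f(20,18)=20 f(20,20)=1
t=21: f(21,-5)=149226 f(21,-3)=273581 f(21,-1)=346731 f(21,1)=351386 f(21,3)=293720 f(21,5)=203469 f(21,7)=116279 f(21,9)=54264 f(21,11)=20349 f(21,13)=5985 f(21,15)=1330 f(21,17)=210 f(21,19)=21 f(21,21)=1
t=22: f(22,-6)=149226 f(22,-4)=422807 f(22,-2)=620312 f(22,0)=698117 f(22,2)=645106 f(22,4)=497189 f(22,6)=319748 f(22,8)=170543 f(22,10)=74613 f(22,12)=26334 f(22,14)=7315 f(22,16)=1540 f(22,18)=231 f(22,20)=22 f(22,22)=1
t=23: f(23,-5)=572033 f(23,-3)=1043119 f(23,-1)=1318429 f(23,1)=1343223 f(23,3)=1142295 f(23,5)=816937 f(23,7)=490291 f(23,9)=245156 f(23,11)=100947 f(23,13)=33649 f(23,15)=8855 f(23,17)=1771 f(23,19)=253 f(23,21)=23 f(23,23)=1
t=24: f(24,-6)=572033 f(24,-4)=1615152 f(24,-2)=2361548 f(24,0)=2661652 f(24,2)=2485518 f(24,4)=1959232 f(24,6)=1307228 f(24,8)=735447 f(24,10)=346103 f(24,12)=134596 f(24,14)=42504 f(24,16)=10626 f(24,18)=2024 f(24,20)=276 f(24,22)=24 f(24,24)=1
t=25: f(25,-5)=2187185 f(25,-3)=3976700 f(25,-1)=5023200 f(25,1)=5147170 f(25,3)=4444750 f(25,5)=3266460 f(25,7)=2042675 f(25,9)=1081550 f(25,11)=480699 f(25,13)=177100 f(25,15)=53130 f(25,17)=12650 f(25,19)=2300 f(25,21)=300 f(25,23)=25 f(25,25)=1
t=26: f(26,-6)=2187185 f(26,-4)=6163885 f(26,-2)=8999900 f(26,0)=10170370 f(26,2)=9591920 f(26,4)=7711210 f(26,6)=5309135 f(26,8)=3124225 f(26,10)=1562249 f(26,12)=657799 f(26,14)=230230 f(26,16)=65780 f(26,18)=14950 f(26,20)=2600 f(26,22)=325 f(26,24)=26 f(26,26)=1
Σ_s f(26,s) = 55791790
P = 55791790/67108864 = 27895895/33554432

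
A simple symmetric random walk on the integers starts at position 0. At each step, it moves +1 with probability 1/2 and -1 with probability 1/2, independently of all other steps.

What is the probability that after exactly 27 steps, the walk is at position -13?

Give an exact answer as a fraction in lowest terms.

To reach position -13 after 27 steps: need 7 steps of +1 and 20 of -1.
Favorable paths: C(27,7) = 888030
Total paths: 2^27 = 134217728
P = 888030/134217728 = 444015/67108864

Answer: 444015/67108864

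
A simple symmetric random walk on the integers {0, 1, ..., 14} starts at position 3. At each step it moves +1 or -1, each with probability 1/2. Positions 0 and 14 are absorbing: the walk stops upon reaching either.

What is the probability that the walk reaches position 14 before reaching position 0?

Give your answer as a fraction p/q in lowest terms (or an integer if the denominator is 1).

Answer: 3/14

Derivation:
Symmetric walk (p = 1/2): the harmonic-function argument gives P(hit 14 before 0 | start at 3) = a/N.
P = 3/14 = 3/14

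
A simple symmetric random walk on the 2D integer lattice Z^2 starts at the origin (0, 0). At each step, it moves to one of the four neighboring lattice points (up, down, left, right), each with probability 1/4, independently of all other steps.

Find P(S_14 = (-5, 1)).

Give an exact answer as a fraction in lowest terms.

Answer: 1002001/134217728

Derivation:
Let h be the number of horizontal steps (so 14-h are vertical). To end at (-5,1) need (h-5)/2 right-steps and ((14-h)+1)/2 up-steps.
Sum over h with 5 ≤ h ≤ 13, h ≡ 1 (mod 2), 14-h ≡ 1 (mod 2):
h=5: C(14,5)·C(5,0)·C(9,5) = 2002·1·126 = 252252
h=7: C(14,7)·C(7,1)·C(7,4) = 3432·7·35 = 840840
h=9: C(14,9)·C(9,2)·C(5,3) = 2002·36·10 = 720720
h=11: C(14,11)·C(11,3)·C(3,2) = 364·165·3 = 180180
h=13: C(14,13)·C(13,4)·C(1,1) = 14·715·1 = 10010
Total favorable: 2004002
Total paths: 4^14 = 268435456
P = 2004002/268435456 = 1002001/134217728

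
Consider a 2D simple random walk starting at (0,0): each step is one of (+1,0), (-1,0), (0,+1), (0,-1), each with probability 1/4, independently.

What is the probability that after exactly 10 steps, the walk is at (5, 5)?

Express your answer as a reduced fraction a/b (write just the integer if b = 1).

Let h be the number of horizontal steps (so 10-h are vertical). To end at (5,5) need (h+5)/2 right-steps and ((10-h)+5)/2 up-steps.
Sum over h with 5 ≤ h ≤ 5, h ≡ 1 (mod 2), 10-h ≡ 1 (mod 2):
h=5: C(10,5)·C(5,5)·C(5,5) = 252·1·1 = 252
Total favorable: 252
Total paths: 4^10 = 1048576
P = 252/1048576 = 63/262144

Answer: 63/262144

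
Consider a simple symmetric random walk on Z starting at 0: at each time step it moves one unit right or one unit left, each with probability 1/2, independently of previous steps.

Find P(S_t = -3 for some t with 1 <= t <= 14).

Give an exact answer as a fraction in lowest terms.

Count via complement. Let g(t,s) = #length-t paths at position s with S_1..S_t all ≠ -3.
g(t,s) = g(t-1,s-1) + g(t-1,s+1) for s ≠ -3; g(t,-3) = 0.
t=0: g(0,0)=1
t=1: g(1,-1)=1 g(1,1)=1
t=2: g(2,-2)=1 g(2,0)=2 g(2,2)=1
t=3: g(3,-1)=3 g(3,1)=3 g(3,3)=1
t=4: g(4,-2)=3 g(4,0)=6 g(4,2)=4 g(4,4)=1
t=5: g(5,-1)=9 g(5,1)=10 g(5,3)=5 g(5,5)=1
t=6: g(6,-2)=9 g(6,0)=19 g(6,2)=15 g(6,4)=6 g(6,6)=1
t=7: g(7,-1)=28 g(7,1)=34 g(7,3)=21 g(7,5)=7 g(7,7)=1
t=8: g(8,-2)=28 g(8,0)=62 g(8,2)=55 g(8,4)=28 g(8,6)=8 g(8,8)=1
t=9: g(9,-1)=90 g(9,1)=117 g(9,3)=83 g(9,5)=36 g(9,7)=9 g(9,9)=1
t=10: g(10,-2)=90 g(10,0)=207 g(10,2)=200 g(10,4)=119 g(10,6)=45 g(10,8)=10 g(10,10)=1
t=11: g(11,-1)=297 g(11,1)=407 g(11,3)=319 g(11,5)=164 g(11,7)=55 g(11,9)=11 g(11,11)=1
t=12: g(12,-2)=297 g(12,0)=704 g(12,2)=726 g(12,4)=483 g(12,6)=219 g(12,8)=66 g(12,10)=12 g(12,12)=1
t=13: g(13,-1)=1001 g(13,1)=1430 g(13,3)=1209 g(13,5)=702 g(13,7)=285 g(13,9)=78 g(13,11)=13 g(13,13)=1
t=14: g(14,-2)=1001 g(14,0)=2431 g(14,2)=2639 g(14,4)=1911 g(14,6)=987 g(14,8)=363 g(14,10)=91 g(14,12)=14 g(14,14)=1
Paths never hitting -3: Σ_s g(14,s) = 9438
Paths hitting -3: 2^14 - 9438 = 6946
P = 6946/16384 = 3473/8192

Answer: 3473/8192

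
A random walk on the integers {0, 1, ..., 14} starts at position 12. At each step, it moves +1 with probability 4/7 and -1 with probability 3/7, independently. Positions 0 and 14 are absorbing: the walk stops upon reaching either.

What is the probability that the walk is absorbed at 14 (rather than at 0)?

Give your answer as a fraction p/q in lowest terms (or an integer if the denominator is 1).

Biased walk: p = 4/7, q = 3/7, r = q/p = 3/4
Gambler's ruin: P(hit 14 before 0 | start at 12) = (1 - r^a)/(1 - r^N)
r^12 = 531441/16777216; r^14 = 4782969/268435456
P = (1 - 531441/16777216) / (1 - 4782969/268435456) = 16245775/16777216 / 263652487/268435456 = 37133200/37664641

Answer: 37133200/37664641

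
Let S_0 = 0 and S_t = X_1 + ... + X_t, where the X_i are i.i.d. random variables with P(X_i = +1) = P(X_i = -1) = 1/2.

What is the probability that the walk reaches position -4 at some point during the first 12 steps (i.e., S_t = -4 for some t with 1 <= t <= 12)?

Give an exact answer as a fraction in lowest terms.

Answer: 1093/4096

Derivation:
Count via complement. Let g(t,s) = #length-t paths at position s with S_1..S_t all ≠ -4.
g(t,s) = g(t-1,s-1) + g(t-1,s+1) for s ≠ -4; g(t,-4) = 0.
t=0: g(0,0)=1
t=1: g(1,-1)=1 g(1,1)=1
t=2: g(2,-2)=1 g(2,0)=2 g(2,2)=1
t=3: g(3,-3)=1 g(3,-1)=3 g(3,1)=3 g(3,3)=1
t=4: g(4,-2)=4 g(4,0)=6 g(4,2)=4 g(4,4)=1
t=5: g(5,-3)=4 g(5,-1)=10 g(5,1)=10 g(5,3)=5 g(5,5)=1
t=6: g(6,-2)=14 g(6,0)=20 g(6,2)=15 g(6,4)=6 g(6,6)=1
t=7: g(7,-3)=14 g(7,-1)=34 g(7,1)=35 g(7,3)=21 g(7,5)=7 g(7,7)=1
t=8: g(8,-2)=48 g(8,0)=69 g(8,2)=56 g(8,4)=28 g(8,6)=8 g(8,8)=1
t=9: g(9,-3)=48 g(9,-1)=117 g(9,1)=125 g(9,3)=84 g(9,5)=36 g(9,7)=9 g(9,9)=1
t=10: g(10,-2)=165 g(10,0)=242 g(10,2)=209 g(10,4)=120 g(10,6)=45 g(10,8)=10 g(10,10)=1
t=11: g(11,-3)=165 g(11,-1)=407 g(11,1)=451 g(11,3)=329 g(11,5)=165 g(11,7)=55 g(11,9)=11 g(11,11)=1
t=12: g(12,-2)=572 g(12,0)=858 g(12,2)=780 g(12,4)=494 g(12,6)=220 g(12,8)=66 g(12,10)=12 g(12,12)=1
Paths never hitting -4: Σ_s g(12,s) = 3003
Paths hitting -4: 2^12 - 3003 = 1093
P = 1093/4096 = 1093/4096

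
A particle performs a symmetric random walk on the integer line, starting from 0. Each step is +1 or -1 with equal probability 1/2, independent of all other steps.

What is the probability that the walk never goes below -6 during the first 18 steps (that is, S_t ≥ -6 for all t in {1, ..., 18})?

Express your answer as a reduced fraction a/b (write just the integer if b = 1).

Answer: 14807/16384

Derivation:
Let f(t,s) = #length-t paths at position s with S_1..S_t all ≥ -6.
f(t,s) = f(t-1,s-1) + f(t-1,s+1) for s ≥ -6; f(t,s) = 0 for s < -6.
t=0: f(0,0)=1
t=1: f(1,-1)=1 f(1,1)=1
t=2: f(2,-2)=1 f(2,0)=2 f(2,2)=1
t=3: f(3,-3)=1 f(3,-1)=3 f(3,1)=3 f(3,3)=1
t=4: f(4,-4)=1 f(4,-2)=4 f(4,0)=6 f(4,2)=4 f(4,4)=1
t=5: f(5,-5)=1 f(5,-3)=5 f(5,-1)=10 f(5,1)=10 f(5,3)=5 f(5,5)=1
t=6: f(6,-6)=1 f(6,-4)=6 f(6,-2)=15 f(6,0)=20 f(6,2)=15 f(6,4)=6 f(6,6)=1
t=7: f(7,-5)=7 f(7,-3)=21 f(7,-1)=35 f(7,1)=35 f(7,3)=21 f(7,5)=7 f(7,7)=1
t=8: f(8,-6)=7 f(8,-4)=28 f(8,-2)=56 f(8,0)=70 f(8,2)=56 f(8,4)=28 f(8,6)=8 f(8,8)=1
t=9: f(9,-5)=35 f(9,-3)=84 f(9,-1)=126 f(9,1)=126 f(9,3)=84 f(9,5)=36 f(9,7)=9 f(9,9)=1
t=10: f(10,-6)=35 f(10,-4)=119 f(10,-2)=210 f(10,0)=252 f(10,2)=210 f(10,4)=120 f(10,6)=45 f(10,8)=10 f(10,10)=1
t=11: f(11,-5)=154 f(11,-3)=329 f(11,-1)=462 f(11,1)=462 f(11,3)=330 f(11,5)=165 f(11,7)=55 f(11,9)=11 f(11,11)=1
t=12: f(12,-6)=154 f(12,-4)=483 f(12,-2)=791 f(12,0)=924 f(12,2)=792 f(12,4)=495 f(12,6)=220 f(12,8)=66 f(12,10)=12 f(12,12)=1
t=13: f(13,-5)=637 f(13,-3)=1274 f(13,-1)=1715 f(13,1)=1716 f(13,3)=1287 f(13,5)=715 f(13,7)=286 f(13,9)=78 f(13,11)=13 f(13,13)=1
t=14: f(14,-6)=637 f(14,-4)=1911 f(14,-2)=2989 f(14,0)=3431 f(14,2)=3003 f(14,4)=2002 f(14,6)=1001 f(14,8)=364 f(14,10)=91 f(14,12)=14 f(14,14)=1
t=15: f(15,-5)=2548 f(15,-3)=4900 f(15,-1)=6420 f(15,1)=6434 f(15,3)=5005 f(15,5)=3003 f(15,7)=1365 f(15,9)=455 f(15,11)=105 f(15,13)=15 f(15,15)=1
t=16: f(16,-6)=2548 f(16,-4)=7448 f(16,-2)=11320 f(16,0)=12854 f(16,2)=11439 f(16,4)=8008 f(16,6)=4368 f(16,8)=1820 f(16,10)=560 f(16,12)=120 f(16,14)=16 f(16,16)=1
t=17: f(17,-5)=9996 f(17,-3)=18768 f(17,-1)=24174 f(17,1)=24293 f(17,3)=19447 f(17,5)=12376 f(17,7)=6188 f(17,9)=2380 f(17,11)=680 f(17,13)=136 f(17,15)=17 f(17,17)=1
t=18: f(18,-6)=9996 f(18,-4)=28764 f(18,-2)=42942 f(18,0)=48467 f(18,2)=43740 f(18,4)=31823 f(18,6)=18564 f(18,8)=8568 f(18,10)=3060 f(18,12)=816 f(18,14)=153 f(18,16)=18 f(18,18)=1
Σ_s f(18,s) = 236912
P = 236912/262144 = 14807/16384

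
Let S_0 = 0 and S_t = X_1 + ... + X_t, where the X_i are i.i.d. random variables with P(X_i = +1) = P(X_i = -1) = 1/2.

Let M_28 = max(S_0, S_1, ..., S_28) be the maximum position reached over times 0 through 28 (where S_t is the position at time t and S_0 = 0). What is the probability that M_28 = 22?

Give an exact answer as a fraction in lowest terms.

Answer: 819/67108864

Derivation:
Let M_28 = max(S_0,...,S_28). Use the reflection principle: for j ≥ 1, #{paths with M_28 ≥ j} = #{S_28 ≥ j} + #{S_28 ≥ j+1}.
By reflection, #{M_28 ≥ 22} = #{S_28 ≥ 22} + #{S_28 ≥ 23} = 3683 + 407 = 4090.
#{M_28 ≥ 23} = #{S_28 ≥ 23} + #{S_28 ≥ 24} = 407 + 407 = 814.
#{M_28 = 22} = 4090 - 814 = 3276.
P(M_28 = 22) = 3276/268435456 = 819/67108864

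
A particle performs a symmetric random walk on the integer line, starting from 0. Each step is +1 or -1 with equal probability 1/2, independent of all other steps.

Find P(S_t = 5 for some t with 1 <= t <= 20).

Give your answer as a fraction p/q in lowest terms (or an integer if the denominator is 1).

Answer: 34495/131072

Derivation:
Count via complement. Let g(t,s) = #length-t paths at position s with S_1..S_t all ≠ 5.
g(t,s) = g(t-1,s-1) + g(t-1,s+1) for s ≠ 5; g(t,5) = 0.
t=0: g(0,0)=1
t=1: g(1,-1)=1 g(1,1)=1
t=2: g(2,-2)=1 g(2,0)=2 g(2,2)=1
t=3: g(3,-3)=1 g(3,-1)=3 g(3,1)=3 g(3,3)=1
t=4: g(4,-4)=1 g(4,-2)=4 g(4,0)=6 g(4,2)=4 g(4,4)=1
t=5: g(5,-5)=1 g(5,-3)=5 g(5,-1)=10 g(5,1)=10 g(5,3)=5
t=6: g(6,-6)=1 g(6,-4)=6 g(6,-2)=15 g(6,0)=20 g(6,2)=15 g(6,4)=5
t=7: g(7,-7)=1 g(7,-5)=7 g(7,-3)=21 g(7,-1)=35 g(7,1)=35 g(7,3)=20
t=8: g(8,-8)=1 g(8,-6)=8 g(8,-4)=28 g(8,-2)=56 g(8,0)=70 g(8,2)=55 g(8,4)=20
t=9: g(9,-9)=1 g(9,-7)=9 g(9,-5)=36 g(9,-3)=84 g(9,-1)=126 g(9,1)=125 g(9,3)=75
t=10: g(10,-10)=1 g(10,-8)=10 g(10,-6)=45 g(10,-4)=120 g(10,-2)=210 g(10,0)=251 g(10,2)=200 g(10,4)=75
t=11: g(11,-11)=1 g(11,-9)=11 g(11,-7)=55 g(11,-5)=165 g(11,-3)=330 g(11,-1)=461 g(11,1)=451 g(11,3)=275
t=12: g(12,-12)=1 g(12,-10)=12 g(12,-8)=66 g(12,-6)=220 g(12,-4)=495 g(12,-2)=791 g(12,0)=912 g(12,2)=726 g(12,4)=275
t=13: g(13,-13)=1 g(13,-11)=13 g(13,-9)=78 g(13,-7)=286 g(13,-5)=715 g(13,-3)=1286 g(13,-1)=1703 g(13,1)=1638 g(13,3)=1001
t=14: g(14,-14)=1 g(14,-12)=14 g(14,-10)=91 g(14,-8)=364 g(14,-6)=1001 g(14,-4)=2001 g(14,-2)=2989 g(14,0)=3341 g(14,2)=2639 g(14,4)=1001
t=15: g(15,-15)=1 g(15,-13)=15 g(15,-11)=105 g(15,-9)=455 g(15,-7)=1365 g(15,-5)=3002 g(15,-3)=4990 g(15,-1)=6330 g(15,1)=5980 g(15,3)=3640
t=16: g(16,-16)=1 g(16,-14)=16 g(16,-12)=120 g(16,-10)=560 g(16,-8)=1820 g(16,-6)=4367 g(16,-4)=7992 g(16,-2)=11320 g(16,0)=12310 g(16,2)=9620 g(16,4)=3640
t=17: g(17,-17)=1 g(17,-15)=17 g(17,-13)=136 g(17,-11)=680 g(17,-9)=2380 g(17,-7)=6187 g(17,-5)=12359 g(17,-3)=19312 g(17,-1)=23630 g(17,1)=21930 g(17,3)=13260
t=18: g(18,-18)=1 g(18,-16)=18 g(18,-14)=153 g(18,-12)=816 g(18,-10)=3060 g(18,-8)=8567 g(18,-6)=18546 g(18,-4)=31671 g(18,-2)=42942 g(18,0)=45560 g(18,2)=35190 g(18,4)=13260
t=19: g(19,-19)=1 g(19,-17)=19 g(19,-15)=171 g(19,-13)=969 g(19,-11)=3876 g(19,-9)=11627 g(19,-7)=27113 g(19,-5)=50217 g(19,-3)=74613 g(19,-1)=88502 g(19,1)=80750 g(19,3)=48450
t=20: g(20,-20)=1 g(20,-18)=20 g(20,-16)=190 g(20,-14)=1140 g(20,-12)=4845 g(20,-10)=15503 g(20,-8)=38740 g(20,-6)=77330 g(20,-4)=124830 g(20,-2)=163115 g(20,0)=169252 g(20,2)=129200 g(20,4)=48450
Paths never hitting 5: Σ_s g(20,s) = 772616
Paths hitting 5: 2^20 - 772616 = 275960
P = 275960/1048576 = 34495/131072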